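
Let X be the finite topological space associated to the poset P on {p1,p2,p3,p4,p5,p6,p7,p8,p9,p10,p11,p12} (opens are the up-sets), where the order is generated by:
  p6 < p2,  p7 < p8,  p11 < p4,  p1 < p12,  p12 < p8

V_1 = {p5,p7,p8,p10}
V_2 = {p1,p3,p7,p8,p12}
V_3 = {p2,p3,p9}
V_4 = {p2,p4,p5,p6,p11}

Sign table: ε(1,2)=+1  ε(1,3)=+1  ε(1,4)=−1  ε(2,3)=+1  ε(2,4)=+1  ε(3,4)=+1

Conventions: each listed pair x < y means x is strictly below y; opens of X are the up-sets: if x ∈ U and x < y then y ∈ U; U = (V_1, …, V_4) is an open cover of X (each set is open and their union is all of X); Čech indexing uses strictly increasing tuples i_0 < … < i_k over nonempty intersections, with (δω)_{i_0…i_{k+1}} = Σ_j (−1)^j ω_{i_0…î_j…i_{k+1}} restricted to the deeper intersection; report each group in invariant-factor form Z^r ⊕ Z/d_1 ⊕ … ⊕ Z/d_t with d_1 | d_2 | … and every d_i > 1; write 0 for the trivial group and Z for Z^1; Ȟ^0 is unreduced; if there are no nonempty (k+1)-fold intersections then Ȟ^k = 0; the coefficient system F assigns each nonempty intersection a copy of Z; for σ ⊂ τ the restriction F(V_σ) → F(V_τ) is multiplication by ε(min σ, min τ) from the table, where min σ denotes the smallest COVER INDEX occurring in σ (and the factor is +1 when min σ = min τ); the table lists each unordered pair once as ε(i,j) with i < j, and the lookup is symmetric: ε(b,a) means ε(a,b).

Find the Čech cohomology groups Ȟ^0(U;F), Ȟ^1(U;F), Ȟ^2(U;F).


Ȟ^0(U;F) ≅ 0, Ȟ^1(U;F) ≅ Z/2 and Ȟ^2(U;F) ≅ 0

nonempty intersections:
  V12={p7,p8} V14={p5} V23={p3} V34={p2}
C dims 4,4; δ0: rk 4, SNF 1^3·2
Ȟ^0: (4−4)−0=0 ⇒ 0
Ȟ^1: (4−0)−4=0 plus torsion [2] ⇒ Z/2
Ȟ^2: (0−0)−0=0 ⇒ 0


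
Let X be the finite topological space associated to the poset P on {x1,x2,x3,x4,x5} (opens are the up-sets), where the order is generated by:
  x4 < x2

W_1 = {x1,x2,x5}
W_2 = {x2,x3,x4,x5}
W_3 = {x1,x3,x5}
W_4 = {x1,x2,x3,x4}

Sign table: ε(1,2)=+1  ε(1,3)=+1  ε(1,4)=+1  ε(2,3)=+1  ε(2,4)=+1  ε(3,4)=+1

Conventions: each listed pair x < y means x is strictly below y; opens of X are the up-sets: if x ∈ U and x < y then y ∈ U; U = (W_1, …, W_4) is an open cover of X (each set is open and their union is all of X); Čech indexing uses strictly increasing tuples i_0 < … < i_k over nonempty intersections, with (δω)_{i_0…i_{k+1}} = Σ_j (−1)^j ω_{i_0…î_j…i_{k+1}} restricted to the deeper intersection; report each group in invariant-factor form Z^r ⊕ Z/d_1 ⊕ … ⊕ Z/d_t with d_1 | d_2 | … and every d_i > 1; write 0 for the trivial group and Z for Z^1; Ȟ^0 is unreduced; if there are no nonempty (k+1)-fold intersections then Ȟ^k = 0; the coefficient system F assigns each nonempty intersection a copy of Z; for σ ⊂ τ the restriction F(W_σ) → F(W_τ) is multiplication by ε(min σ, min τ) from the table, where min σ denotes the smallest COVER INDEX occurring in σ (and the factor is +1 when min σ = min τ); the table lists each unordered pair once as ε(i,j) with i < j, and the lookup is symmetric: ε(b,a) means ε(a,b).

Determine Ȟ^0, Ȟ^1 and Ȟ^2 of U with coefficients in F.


Ȟ^0 = Z, Ȟ^1 = 0 and Ȟ^2 = Z

nonempty intersections:
  W12={x2,x5} W13={x1,x5} W14={x1,x2} W23={x3,x5} W24={x2,x3,x4} W34={x1,x3}
  W123={x5} W124={x2} W134={x1} W234={x3}
C dims 4,6,4; δ0: rk 3, SNF 1^3; δ1: rk 3, SNF 1^3
Ȟ^0: (4−3)−0=1 ⇒ Z
Ȟ^1: (6−3)−3=0 ⇒ 0
Ȟ^2: (4−0)−3=1 ⇒ Z


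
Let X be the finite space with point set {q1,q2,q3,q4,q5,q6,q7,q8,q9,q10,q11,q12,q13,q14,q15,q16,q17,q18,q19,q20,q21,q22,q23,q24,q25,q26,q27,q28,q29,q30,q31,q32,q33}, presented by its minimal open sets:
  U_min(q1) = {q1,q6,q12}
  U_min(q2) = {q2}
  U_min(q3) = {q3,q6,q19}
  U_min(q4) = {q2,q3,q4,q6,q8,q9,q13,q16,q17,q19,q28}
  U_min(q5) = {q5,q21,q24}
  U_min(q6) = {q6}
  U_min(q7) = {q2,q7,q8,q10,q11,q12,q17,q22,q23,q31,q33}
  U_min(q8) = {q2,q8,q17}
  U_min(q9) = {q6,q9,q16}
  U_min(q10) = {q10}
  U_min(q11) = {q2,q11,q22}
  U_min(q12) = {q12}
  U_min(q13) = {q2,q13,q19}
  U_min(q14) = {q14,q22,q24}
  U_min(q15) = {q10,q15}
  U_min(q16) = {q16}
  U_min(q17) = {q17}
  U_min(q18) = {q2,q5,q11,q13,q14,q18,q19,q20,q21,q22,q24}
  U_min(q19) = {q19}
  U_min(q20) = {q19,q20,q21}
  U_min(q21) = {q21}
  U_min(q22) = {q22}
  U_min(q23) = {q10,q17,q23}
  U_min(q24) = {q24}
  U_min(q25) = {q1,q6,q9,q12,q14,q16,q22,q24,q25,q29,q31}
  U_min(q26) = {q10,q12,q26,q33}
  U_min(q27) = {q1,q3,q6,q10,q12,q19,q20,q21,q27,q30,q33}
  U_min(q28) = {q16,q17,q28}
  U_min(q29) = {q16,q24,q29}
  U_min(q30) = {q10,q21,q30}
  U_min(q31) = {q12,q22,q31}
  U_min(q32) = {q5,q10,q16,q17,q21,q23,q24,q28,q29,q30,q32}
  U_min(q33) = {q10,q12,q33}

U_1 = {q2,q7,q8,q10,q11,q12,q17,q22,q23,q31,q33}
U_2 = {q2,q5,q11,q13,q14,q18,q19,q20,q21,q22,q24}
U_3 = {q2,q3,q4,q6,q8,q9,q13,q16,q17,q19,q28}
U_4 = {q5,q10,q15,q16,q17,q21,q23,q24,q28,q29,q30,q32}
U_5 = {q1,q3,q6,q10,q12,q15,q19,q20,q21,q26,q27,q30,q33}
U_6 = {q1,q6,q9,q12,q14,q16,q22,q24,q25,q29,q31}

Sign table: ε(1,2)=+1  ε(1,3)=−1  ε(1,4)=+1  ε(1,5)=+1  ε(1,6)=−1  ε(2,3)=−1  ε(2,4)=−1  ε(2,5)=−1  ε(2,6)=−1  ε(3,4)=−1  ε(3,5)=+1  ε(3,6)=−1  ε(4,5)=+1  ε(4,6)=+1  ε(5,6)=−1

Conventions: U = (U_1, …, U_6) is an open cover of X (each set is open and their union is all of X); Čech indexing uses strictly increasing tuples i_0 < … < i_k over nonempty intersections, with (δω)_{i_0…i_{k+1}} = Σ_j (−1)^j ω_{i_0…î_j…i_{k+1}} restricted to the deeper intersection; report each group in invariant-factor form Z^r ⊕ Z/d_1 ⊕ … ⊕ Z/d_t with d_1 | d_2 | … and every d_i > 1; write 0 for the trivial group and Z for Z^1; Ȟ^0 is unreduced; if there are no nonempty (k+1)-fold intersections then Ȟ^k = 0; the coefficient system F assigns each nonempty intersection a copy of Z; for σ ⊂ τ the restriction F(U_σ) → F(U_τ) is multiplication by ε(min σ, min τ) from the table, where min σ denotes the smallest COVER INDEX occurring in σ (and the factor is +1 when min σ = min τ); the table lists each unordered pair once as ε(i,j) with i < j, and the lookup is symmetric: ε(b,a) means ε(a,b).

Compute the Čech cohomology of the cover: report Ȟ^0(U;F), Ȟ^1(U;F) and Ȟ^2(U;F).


Ȟ^0(U;F) ≅ 0, Ȟ^1(U;F) ≅ Z/2, Ȟ^2(U;F) ≅ Z

intersection data:
  U12={q2,q11,q22} U13={q2,q8,q17} U14={q10,q17,q23} U15={q10,q12,q33} U16={q12,q22,q31} U23={q2,q13,q19} U24={q5,q21,q24} U25={q19,q20,q21} U26={q14,q22,q24} U34={q16,q17,q28} U35={q3,q6,q19} U36={q6,q9,q16} U45={q10,q15,q21,q30} U46={q16,q24,q29} U56={q1,q6,q12}
  U123={q2} U126={q22} U134={q17} U145={q10} U156={q12} U235={q19} U245={q21} U246={q24} U346={q16} U356={q6}
C dims 6,15,10; δ0: rk 6, SNF 1^5·2; δ1: rk 9, SNF 1^9
Ȟ^0 = (6 − 6) − 0 = 0, so Ȟ^0 ≅ 0
Ȟ^1 = (15 − 9) − 6 = 0 plus torsion [2], so Ȟ^1 ≅ Z/2
Ȟ^2 = (10 − 0) − 9 = 1, so Ȟ^2 ≅ Z


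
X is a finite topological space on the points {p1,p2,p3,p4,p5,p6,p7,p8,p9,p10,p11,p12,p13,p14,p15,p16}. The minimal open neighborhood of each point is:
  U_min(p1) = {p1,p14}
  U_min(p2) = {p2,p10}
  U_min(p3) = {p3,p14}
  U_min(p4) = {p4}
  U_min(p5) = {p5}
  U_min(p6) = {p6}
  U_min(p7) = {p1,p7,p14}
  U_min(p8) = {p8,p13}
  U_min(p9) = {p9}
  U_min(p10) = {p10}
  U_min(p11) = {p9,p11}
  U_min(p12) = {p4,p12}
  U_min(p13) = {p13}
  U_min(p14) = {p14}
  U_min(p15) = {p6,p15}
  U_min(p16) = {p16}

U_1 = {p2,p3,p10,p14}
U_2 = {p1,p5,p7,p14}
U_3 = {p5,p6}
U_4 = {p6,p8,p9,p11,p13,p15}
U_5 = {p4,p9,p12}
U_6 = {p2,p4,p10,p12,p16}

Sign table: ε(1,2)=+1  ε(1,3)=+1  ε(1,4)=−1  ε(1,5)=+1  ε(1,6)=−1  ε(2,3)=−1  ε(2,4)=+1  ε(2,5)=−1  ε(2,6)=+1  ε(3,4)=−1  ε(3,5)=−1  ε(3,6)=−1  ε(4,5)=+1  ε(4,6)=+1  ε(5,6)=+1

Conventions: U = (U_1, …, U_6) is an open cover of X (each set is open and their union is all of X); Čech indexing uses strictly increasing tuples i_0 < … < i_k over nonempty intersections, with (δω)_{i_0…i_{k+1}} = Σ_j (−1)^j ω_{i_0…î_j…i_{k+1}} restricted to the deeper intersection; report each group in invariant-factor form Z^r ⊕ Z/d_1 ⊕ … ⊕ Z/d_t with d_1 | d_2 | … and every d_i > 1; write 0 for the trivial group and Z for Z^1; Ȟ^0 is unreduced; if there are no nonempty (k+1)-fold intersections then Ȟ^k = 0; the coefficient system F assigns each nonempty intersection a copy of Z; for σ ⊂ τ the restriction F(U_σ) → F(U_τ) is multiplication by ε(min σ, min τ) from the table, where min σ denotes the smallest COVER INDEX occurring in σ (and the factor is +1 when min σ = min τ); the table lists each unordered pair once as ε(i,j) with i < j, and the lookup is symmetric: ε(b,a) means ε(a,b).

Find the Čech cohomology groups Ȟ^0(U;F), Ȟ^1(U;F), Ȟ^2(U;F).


nonempty overlaps:
  U12={p14} U16={p2,p10} U23={p5} U34={p6} U45={p9} U56={p4,p12}
C dims 6,6; δ0: rk 6, SNF 1^5·2
degree 0: 6−6−0 = 0 → Ȟ^0 ≅ 0
degree 1: 6−0−6 = 0 plus torsion [2] → Ȟ^1 ≅ Z/2
degree 2: 0−0−0 = 0 → Ȟ^2 ≅ 0

Ȟ^0 = 0,  Ȟ^1 = Z/2,  Ȟ^2 = 0


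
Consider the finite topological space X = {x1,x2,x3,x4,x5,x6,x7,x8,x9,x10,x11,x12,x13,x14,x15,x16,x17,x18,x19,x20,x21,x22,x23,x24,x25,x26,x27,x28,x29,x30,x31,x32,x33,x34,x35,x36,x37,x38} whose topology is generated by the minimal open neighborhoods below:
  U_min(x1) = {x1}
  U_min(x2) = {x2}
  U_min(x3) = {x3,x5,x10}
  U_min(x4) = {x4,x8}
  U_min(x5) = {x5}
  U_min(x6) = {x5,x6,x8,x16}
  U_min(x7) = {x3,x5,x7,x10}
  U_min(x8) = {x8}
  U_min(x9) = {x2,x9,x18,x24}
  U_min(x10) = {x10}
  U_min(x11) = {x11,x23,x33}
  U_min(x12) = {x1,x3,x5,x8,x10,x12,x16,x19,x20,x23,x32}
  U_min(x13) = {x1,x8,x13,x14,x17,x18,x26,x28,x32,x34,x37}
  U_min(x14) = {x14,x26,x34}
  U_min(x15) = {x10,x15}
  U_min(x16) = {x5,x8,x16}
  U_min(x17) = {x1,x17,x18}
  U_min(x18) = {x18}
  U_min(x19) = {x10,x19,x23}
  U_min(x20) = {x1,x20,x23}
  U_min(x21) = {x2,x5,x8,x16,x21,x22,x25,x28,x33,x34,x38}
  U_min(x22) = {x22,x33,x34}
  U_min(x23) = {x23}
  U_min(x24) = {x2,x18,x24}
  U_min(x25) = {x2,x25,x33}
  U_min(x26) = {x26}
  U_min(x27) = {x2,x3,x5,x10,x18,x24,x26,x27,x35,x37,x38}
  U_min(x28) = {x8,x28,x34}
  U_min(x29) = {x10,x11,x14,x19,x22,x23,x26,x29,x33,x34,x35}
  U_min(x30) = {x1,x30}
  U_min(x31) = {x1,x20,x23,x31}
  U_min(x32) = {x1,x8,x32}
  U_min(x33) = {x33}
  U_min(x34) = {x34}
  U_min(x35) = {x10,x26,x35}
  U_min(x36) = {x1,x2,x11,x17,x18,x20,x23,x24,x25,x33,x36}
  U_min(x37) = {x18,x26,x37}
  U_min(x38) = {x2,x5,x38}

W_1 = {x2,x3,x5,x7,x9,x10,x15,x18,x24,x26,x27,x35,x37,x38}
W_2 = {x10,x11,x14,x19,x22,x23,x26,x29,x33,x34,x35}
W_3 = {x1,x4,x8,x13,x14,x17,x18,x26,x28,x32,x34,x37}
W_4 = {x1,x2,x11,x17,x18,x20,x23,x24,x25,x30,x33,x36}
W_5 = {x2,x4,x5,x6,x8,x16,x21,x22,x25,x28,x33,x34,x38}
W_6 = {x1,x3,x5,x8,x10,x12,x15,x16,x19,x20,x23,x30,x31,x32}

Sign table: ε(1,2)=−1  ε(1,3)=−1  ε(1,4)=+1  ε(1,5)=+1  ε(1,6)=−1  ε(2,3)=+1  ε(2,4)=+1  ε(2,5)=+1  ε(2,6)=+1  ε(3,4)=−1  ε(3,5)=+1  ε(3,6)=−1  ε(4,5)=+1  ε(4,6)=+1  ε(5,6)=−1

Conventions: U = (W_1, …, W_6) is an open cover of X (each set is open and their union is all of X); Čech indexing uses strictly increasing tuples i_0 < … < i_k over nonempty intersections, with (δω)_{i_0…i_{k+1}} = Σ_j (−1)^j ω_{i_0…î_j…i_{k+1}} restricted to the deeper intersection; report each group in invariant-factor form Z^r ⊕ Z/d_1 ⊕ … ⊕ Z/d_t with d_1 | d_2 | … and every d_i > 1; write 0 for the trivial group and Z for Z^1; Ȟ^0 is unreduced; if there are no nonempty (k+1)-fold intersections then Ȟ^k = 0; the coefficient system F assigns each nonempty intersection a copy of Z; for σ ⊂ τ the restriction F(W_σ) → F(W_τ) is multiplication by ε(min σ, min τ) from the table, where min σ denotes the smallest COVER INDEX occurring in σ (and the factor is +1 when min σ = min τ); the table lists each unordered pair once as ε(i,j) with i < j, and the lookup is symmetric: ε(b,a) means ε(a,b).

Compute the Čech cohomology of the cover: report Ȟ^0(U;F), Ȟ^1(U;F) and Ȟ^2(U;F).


cover nerve:
  W12={x10,x26,x35} W13={x18,x26,x37} W14={x2,x18,x24} W15={x2,x5,x38} W16={x3,x5,x10,x15} W23={x14,x26,x34} W24={x11,x23,x33} W25={x22,x33,x34} W26={x10,x19,x23} W34={x1,x17,x18} W35={x4,x8,x28,x34} W36={x1,x8,x32} W45={x2,x25,x33} W46={x1,x20,x23,x30} W56={x5,x8,x16}
  W123={x26} W126={x10} W134={x18} W145={x2} W156={x5} W235={x34} W245={x33} W246={x23} W346={x1} W356={x8}
C dims 6,15,10; δ0: rk 6, SNF 1^5·2; δ1: rk 9, SNF 1^9
Ȟ^0: (6−6)−0=0 ⇒ 0
Ȟ^1: (15−9)−6=0 plus torsion [2] ⇒ Z/2
Ȟ^2: (10−0)−9=1 ⇒ Z

Ȟ^0 = 0,  Ȟ^1 = Z/2,  Ȟ^2 = Z


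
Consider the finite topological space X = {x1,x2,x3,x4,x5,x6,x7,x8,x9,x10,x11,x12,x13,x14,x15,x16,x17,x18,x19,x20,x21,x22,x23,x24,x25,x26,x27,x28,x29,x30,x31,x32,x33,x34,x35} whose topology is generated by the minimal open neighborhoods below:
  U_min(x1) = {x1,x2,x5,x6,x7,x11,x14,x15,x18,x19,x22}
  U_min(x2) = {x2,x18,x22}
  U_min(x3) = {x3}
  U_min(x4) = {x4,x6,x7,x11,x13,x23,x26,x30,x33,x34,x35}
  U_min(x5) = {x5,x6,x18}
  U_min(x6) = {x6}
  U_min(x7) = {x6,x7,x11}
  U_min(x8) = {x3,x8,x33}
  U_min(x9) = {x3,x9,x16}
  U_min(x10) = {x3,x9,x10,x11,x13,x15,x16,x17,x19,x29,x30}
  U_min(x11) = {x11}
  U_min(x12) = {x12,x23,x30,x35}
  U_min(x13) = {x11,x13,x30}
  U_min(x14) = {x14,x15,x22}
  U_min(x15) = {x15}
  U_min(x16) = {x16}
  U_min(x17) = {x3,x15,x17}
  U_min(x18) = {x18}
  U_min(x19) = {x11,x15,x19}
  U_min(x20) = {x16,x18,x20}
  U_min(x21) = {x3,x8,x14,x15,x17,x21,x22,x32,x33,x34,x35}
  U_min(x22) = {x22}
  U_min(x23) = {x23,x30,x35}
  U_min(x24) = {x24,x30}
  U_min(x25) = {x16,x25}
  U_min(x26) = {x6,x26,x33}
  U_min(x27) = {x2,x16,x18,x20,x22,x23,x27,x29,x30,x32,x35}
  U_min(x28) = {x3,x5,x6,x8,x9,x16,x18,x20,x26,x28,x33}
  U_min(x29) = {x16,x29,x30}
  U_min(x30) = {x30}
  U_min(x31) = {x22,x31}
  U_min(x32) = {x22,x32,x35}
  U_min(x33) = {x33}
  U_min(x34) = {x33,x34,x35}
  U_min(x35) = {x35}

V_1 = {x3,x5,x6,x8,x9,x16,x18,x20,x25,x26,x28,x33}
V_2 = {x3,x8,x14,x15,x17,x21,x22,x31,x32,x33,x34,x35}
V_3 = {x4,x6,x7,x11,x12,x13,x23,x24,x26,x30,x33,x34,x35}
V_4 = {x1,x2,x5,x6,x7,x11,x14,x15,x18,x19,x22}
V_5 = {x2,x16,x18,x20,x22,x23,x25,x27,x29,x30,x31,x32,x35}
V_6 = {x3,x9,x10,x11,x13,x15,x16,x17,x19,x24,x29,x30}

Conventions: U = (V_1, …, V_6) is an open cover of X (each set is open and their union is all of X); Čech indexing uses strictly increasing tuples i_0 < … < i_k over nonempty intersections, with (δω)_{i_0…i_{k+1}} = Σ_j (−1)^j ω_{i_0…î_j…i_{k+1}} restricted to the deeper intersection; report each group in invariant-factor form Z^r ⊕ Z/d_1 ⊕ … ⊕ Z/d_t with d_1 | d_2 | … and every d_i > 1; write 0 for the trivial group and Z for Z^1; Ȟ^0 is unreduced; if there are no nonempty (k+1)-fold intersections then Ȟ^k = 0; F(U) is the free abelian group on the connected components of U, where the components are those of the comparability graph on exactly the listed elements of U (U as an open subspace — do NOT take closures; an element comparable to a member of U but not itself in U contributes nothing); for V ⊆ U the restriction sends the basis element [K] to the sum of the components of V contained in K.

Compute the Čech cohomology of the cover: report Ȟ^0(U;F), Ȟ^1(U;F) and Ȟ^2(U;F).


Ȟ^0 = Z, Ȟ^1 = 0, Ȟ^2 = Z/2

nerve of the cover:
  V12={x3,x8,x33} V13={x6,x26,x33} V14={x5,x6,x18} V15={x16,x18,x20,x25} V16={x3,x9,x16} V23={x33,x34,x35} V24={x14,x15,x22} V25={x22,x31,x32,x35} V26={x3,x15,x17} V34={x6,x7,x11} V35={x23,x30,x35} V36={x11,x13,x24,x30} V45={x2,x18,x22} V46={x11,x15,x19} V56={x16,x29,x30}
  V123={x33} V126={x3} V134={x6} V145={x18} V156={x16} V235={x35} V245={x22} V246={x15} V346={x11} V356={x30}
components per intersection:
  V1: {x3,x5,x6,x8,x9,x16,x18,x20,x25,x26,x28,x33}
  V2: {x3,x8,x14,x15,x17,x21,x22,x31,x32,x33,x34,x35}
  V3: {x4,x6,x7,x11,x12,x13,x23,x24,x26,x30,x33,x34,x35}
  V4: {x1,x2,x5,x6,x7,x11,x14,x15,x18,x19,x22}
  V5: {x2,x16,x18,x20,x22,x23,x25,x27,x29,x30,x31,x32,x35}
  V6: {x3,x9,x10,x11,x13,x15,x16,x17,x19,x24,x29,x30}
  V12: {x3,x8,x33}
  V13: {x6,x26,x33}
  V14: {x5,x6,x18}
  V15: {x16,x18,x20,x25}
  V16: {x3,x9,x16}
  V23: {x33,x34,x35}
  V24: {x14,x15,x22}
  V25: {x22,x31,x32,x35}
  V26: {x3,x15,x17}
  V34: {x6,x7,x11}
  V35: {x23,x30,x35}
  V36: {x11,x13,x24,x30}
  V45: {x2,x18,x22}
  V46: {x11,x15,x19}
  V56: {x16,x29,x30}
  V123: {x33}
  V126: {x3}
  V134: {x6}
  V145: {x18}
  V156: {x16}
  V235: {x35}
  V245: {x22}
  V246: {x15}
  V346: {x11}
  V356: {x30}
C dims 6,15,10; δ0: rk 5, SNF 1^5; δ1: rk 10, SNF 1^9·2
Ȟ^0 = (6 − 5) − 0 = 1, so Ȟ^0 ≅ Z
Ȟ^1 = (15 − 10) − 5 = 0, so Ȟ^1 ≅ 0
Ȟ^2 = (10 − 0) − 10 = 0 plus torsion [2], so Ȟ^2 ≅ Z/2


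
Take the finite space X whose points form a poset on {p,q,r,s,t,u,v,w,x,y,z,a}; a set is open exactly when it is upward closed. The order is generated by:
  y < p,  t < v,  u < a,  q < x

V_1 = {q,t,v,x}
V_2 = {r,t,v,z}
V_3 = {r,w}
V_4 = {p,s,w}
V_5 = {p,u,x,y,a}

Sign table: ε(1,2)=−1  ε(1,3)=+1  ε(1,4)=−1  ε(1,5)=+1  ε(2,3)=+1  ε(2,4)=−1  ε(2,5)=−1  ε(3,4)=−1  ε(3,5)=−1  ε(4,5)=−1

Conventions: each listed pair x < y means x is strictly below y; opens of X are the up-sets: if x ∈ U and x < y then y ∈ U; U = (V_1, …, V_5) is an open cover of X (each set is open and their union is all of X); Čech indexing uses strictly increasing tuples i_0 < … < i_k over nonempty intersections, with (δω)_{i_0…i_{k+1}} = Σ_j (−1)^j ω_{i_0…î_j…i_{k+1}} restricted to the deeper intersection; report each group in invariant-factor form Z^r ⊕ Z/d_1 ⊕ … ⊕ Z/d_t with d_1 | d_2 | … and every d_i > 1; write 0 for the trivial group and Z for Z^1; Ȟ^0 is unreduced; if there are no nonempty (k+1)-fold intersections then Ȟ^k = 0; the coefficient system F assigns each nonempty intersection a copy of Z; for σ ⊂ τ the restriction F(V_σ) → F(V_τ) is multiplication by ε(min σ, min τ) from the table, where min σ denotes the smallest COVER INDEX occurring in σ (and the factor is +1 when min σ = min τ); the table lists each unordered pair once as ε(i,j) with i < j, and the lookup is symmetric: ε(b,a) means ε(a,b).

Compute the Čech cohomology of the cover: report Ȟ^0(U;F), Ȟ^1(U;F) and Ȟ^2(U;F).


nerve simplices:
  V12={t,v} V15={x} V23={r} V34={w} V45={p}
C dims 5,5; δ0: rk 5, SNF 1^4·2
degree 0: 5−5−0 = 0 → Ȟ^0 ≅ 0
degree 1: 5−0−5 = 0 plus torsion [2] → Ȟ^1 ≅ Z/2
degree 2: 0−0−0 = 0 → Ȟ^2 ≅ 0

Ȟ^0 = 0,  Ȟ^1 = Z/2,  Ȟ^2 = 0


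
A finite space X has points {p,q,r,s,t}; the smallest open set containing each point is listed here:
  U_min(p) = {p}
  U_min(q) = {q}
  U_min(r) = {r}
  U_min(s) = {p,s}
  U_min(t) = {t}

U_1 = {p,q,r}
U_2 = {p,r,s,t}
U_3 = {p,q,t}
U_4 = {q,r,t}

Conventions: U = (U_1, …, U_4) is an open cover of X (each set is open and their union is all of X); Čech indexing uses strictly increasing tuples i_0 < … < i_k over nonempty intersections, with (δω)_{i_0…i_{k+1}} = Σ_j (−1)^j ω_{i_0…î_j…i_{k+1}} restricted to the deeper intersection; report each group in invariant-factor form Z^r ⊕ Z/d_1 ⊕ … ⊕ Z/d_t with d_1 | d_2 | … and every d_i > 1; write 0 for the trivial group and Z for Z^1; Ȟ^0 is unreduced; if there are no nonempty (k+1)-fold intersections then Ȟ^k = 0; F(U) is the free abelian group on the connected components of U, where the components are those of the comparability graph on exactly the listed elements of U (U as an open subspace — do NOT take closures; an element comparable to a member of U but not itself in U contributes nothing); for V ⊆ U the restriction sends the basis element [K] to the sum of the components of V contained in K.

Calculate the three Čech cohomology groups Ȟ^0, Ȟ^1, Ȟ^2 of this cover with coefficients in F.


intersection data:
  U12={p,r} U13={p,q} U14={q,r} U23={p,t} U24={r,t} U34={q,t}
  U123={p} U124={r} U134={q} U234={t}
components per intersection:
  U1: {p} {q} {r}
  U2: {p,s} {r} {t}
  U3: {p} {q} {t}
  U4: {q} {r} {t}
  U12: {p} {r}
  U13: {p} {q}
  U14: {q} {r}
  U23: {p} {t}
  U24: {r} {t}
  U34: {q} {t}
  U123: {p}
  U124: {r}
  U134: {q}
  U234: {t}
C dims 12,12,4; δ0: rk 8, SNF 1^8; δ1: rk 4, SNF 1^4
Ȟ^0 = (12 − 8) − 0 = 4, so Ȟ^0 ≅ Z^4
Ȟ^1 = (12 − 4) − 8 = 0, so Ȟ^1 ≅ 0
Ȟ^2 = (4 − 0) − 4 = 0, so Ȟ^2 ≅ 0

Ȟ^0(U;F) ≅ Z^4; Ȟ^1(U;F) ≅ 0; Ȟ^2(U;F) ≅ 0


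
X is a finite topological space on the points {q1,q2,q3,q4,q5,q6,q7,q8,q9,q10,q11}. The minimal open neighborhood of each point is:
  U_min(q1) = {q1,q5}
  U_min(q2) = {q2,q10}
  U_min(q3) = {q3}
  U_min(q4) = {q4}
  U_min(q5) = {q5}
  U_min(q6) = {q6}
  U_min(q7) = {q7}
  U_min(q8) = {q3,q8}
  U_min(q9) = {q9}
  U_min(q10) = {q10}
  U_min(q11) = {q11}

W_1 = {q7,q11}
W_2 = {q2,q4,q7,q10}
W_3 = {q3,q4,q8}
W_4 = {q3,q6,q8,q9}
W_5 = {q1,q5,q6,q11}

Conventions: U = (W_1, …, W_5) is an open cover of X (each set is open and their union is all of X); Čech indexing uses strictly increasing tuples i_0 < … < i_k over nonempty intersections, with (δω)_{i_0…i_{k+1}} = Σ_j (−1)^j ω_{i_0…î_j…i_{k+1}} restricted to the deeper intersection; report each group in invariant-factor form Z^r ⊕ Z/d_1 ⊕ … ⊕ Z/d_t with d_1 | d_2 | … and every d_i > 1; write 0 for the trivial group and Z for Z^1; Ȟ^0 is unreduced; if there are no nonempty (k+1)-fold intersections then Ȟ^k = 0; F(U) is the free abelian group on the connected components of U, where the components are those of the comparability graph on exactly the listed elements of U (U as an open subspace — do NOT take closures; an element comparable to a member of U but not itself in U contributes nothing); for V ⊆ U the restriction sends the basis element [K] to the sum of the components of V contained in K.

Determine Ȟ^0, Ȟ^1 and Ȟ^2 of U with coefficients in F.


Ȟ^0 = Z^8, Ȟ^1 = 0 and Ȟ^2 = 0

nerve simplices:
  W12={q7} W15={q11} W23={q4} W34={q3,q8} W45={q6}
components per intersection:
  W1: {q7} {q11}
  W2: {q2,q10} {q4} {q7}
  W3: {q3,q8} {q4}
  W4: {q3,q8} {q6} {q9}
  W5: {q1,q5} {q6} {q11}
  W12: {q7}
  W15: {q11}
  W23: {q4}
  W34: {q3,q8}
  W45: {q6}
C dims 13,5; δ0: rk 5, SNF 1^5
degree 0: 13−5−0 = 8 → Ȟ^0 ≅ Z^8
degree 1: 5−0−5 = 0 → Ȟ^1 ≅ 0
degree 2: 0−0−0 = 0 → Ȟ^2 ≅ 0


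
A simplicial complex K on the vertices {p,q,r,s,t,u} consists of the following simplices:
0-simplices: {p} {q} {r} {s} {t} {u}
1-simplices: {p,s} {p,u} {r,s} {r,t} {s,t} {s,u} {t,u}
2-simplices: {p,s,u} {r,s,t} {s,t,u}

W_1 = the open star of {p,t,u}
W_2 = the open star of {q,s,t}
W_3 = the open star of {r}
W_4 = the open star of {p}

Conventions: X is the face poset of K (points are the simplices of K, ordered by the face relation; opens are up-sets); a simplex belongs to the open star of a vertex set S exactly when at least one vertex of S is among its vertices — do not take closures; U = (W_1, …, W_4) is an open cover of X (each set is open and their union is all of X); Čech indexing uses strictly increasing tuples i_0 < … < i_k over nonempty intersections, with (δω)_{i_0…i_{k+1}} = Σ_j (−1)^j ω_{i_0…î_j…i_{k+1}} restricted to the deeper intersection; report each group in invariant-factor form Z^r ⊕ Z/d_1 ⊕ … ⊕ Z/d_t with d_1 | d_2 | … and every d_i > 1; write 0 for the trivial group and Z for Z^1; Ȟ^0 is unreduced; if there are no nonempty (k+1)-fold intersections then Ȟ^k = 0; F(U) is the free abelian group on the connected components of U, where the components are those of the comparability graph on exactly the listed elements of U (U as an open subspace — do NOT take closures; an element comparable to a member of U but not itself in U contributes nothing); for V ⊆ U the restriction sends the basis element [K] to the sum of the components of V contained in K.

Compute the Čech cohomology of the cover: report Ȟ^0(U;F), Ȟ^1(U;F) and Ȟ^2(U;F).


nerve of the cover:
  W1={{p},{t},{u},{p,s},{p,u},{r,t},{s,t},{s,u},{t,u},{p,s,u},{r,s,t},{s,t,u}} W2={{q},{s},{t},{p,s},{r,s},{r,t},{s,t},{s,u},{t,u},{p,s,u},{r,s,t},{s,t,u}} W3={{r},{r,s},{r,t},{r,s,t}} W4={{p},{p,s},{p,u},{p,s,u}}
  W12={{t},{p,s},{r,t},{s,t},{s,u},{t,u},{p,s,u},{r,s,t},{s,t,u}} W13={{r,t},{r,s,t}} W14={{p},{p,s},{p,u},{p,s,u}} W23={{r,s},{r,t},{r,s,t}} W24={{p,s},{p,s,u}}
  W123={{r,t},{r,s,t}} W124={{p,s},{p,s,u}}
components per intersection:
  W1: {{p},{t},{u},{p,s},{p,u},{r,t},{s,t},{s,u},{t,u},{p,s,u},{r,s,t},{s,t,u}}
  W2: {{q}} {{s},{t},{p,s},{r,s},{r,t},{s,t},{s,u},{t,u},{p,s,u},{r,s,t},{s,t,u}}
  W3: {{r},{r,s},{r,t},{r,s,t}}
  W4: {{p},{p,s},{p,u},{p,s,u}}
  W12: {{t},{p,s},{r,t},{s,t},{s,u},{t,u},{p,s,u},{r,s,t},{s,t,u}}
  W13: {{r,t},{r,s,t}}
  W14: {{p},{p,s},{p,u},{p,s,u}}
  W23: {{r,s},{r,t},{r,s,t}}
  W24: {{p,s},{p,s,u}}
  W123: {{r,t},{r,s,t}}
  W124: {{p,s},{p,s,u}}
C dims 5,5,2; δ0: rk 3, SNF 1^3; δ1: rk 2, SNF 1^2
Ȟ^0 = (5 − 3) − 0 = 2, so Ȟ^0 ≅ Z^2
Ȟ^1 = (5 − 2) − 3 = 0, so Ȟ^1 ≅ 0
Ȟ^2 = (2 − 0) − 2 = 0, so Ȟ^2 ≅ 0

Ȟ^0 ≅ Z^2, Ȟ^1 ≅ 0 and Ȟ^2 ≅ 0


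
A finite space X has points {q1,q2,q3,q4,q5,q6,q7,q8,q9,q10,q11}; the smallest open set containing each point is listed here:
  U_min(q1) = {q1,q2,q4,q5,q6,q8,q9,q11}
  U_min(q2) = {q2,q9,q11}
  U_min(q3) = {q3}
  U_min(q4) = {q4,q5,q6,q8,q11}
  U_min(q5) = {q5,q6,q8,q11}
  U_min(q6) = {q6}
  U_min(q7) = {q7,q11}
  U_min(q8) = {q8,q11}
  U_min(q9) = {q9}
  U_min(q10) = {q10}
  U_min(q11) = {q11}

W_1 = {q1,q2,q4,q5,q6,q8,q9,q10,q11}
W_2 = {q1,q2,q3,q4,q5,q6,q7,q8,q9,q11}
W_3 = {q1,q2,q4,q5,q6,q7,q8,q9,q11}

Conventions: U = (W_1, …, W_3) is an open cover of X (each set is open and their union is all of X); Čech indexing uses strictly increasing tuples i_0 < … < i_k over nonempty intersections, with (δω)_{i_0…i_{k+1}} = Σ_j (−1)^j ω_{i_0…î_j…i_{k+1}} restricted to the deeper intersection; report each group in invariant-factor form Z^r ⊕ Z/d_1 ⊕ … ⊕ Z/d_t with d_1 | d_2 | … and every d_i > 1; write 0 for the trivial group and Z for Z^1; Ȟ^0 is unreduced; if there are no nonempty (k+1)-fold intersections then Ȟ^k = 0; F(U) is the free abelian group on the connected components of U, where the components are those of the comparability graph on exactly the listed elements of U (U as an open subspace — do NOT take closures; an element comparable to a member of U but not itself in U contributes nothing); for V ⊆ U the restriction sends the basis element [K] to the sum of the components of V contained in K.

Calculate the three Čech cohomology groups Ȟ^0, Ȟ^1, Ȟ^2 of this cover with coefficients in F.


Ȟ^0(U;F) ≅ Z^3,  Ȟ^1(U;F) ≅ 0,  Ȟ^2(U;F) ≅ 0

nonempty overlaps:
  W12={q1,q2,q4,q5,q6,q8,q9,q11} W13={q1,q2,q4,q5,q6,q8,q9,q11} W23={q1,q2,q4,q5,q6,q7,q8,q9,q11}
  W123={q1,q2,q4,q5,q6,q8,q9,q11}
components per intersection:
  W1: {q1,q2,q4,q5,q6,q8,q9,q11} {q10}
  W2: {q1,q2,q4,q5,q6,q7,q8,q9,q11} {q3}
  W3: {q1,q2,q4,q5,q6,q7,q8,q9,q11}
  W12: {q1,q2,q4,q5,q6,q8,q9,q11}
  W13: {q1,q2,q4,q5,q6,q8,q9,q11}
  W23: {q1,q2,q4,q5,q6,q7,q8,q9,q11}
  W123: {q1,q2,q4,q5,q6,q8,q9,q11}
C dims 5,3,1; δ0: rk 2, SNF 1^2; δ1: rk 1, SNF 1^1
degree 0: 5−2−0 = 3 → Ȟ^0 ≅ Z^3
degree 1: 3−1−2 = 0 → Ȟ^1 ≅ 0
degree 2: 1−0−1 = 0 → Ȟ^2 ≅ 0


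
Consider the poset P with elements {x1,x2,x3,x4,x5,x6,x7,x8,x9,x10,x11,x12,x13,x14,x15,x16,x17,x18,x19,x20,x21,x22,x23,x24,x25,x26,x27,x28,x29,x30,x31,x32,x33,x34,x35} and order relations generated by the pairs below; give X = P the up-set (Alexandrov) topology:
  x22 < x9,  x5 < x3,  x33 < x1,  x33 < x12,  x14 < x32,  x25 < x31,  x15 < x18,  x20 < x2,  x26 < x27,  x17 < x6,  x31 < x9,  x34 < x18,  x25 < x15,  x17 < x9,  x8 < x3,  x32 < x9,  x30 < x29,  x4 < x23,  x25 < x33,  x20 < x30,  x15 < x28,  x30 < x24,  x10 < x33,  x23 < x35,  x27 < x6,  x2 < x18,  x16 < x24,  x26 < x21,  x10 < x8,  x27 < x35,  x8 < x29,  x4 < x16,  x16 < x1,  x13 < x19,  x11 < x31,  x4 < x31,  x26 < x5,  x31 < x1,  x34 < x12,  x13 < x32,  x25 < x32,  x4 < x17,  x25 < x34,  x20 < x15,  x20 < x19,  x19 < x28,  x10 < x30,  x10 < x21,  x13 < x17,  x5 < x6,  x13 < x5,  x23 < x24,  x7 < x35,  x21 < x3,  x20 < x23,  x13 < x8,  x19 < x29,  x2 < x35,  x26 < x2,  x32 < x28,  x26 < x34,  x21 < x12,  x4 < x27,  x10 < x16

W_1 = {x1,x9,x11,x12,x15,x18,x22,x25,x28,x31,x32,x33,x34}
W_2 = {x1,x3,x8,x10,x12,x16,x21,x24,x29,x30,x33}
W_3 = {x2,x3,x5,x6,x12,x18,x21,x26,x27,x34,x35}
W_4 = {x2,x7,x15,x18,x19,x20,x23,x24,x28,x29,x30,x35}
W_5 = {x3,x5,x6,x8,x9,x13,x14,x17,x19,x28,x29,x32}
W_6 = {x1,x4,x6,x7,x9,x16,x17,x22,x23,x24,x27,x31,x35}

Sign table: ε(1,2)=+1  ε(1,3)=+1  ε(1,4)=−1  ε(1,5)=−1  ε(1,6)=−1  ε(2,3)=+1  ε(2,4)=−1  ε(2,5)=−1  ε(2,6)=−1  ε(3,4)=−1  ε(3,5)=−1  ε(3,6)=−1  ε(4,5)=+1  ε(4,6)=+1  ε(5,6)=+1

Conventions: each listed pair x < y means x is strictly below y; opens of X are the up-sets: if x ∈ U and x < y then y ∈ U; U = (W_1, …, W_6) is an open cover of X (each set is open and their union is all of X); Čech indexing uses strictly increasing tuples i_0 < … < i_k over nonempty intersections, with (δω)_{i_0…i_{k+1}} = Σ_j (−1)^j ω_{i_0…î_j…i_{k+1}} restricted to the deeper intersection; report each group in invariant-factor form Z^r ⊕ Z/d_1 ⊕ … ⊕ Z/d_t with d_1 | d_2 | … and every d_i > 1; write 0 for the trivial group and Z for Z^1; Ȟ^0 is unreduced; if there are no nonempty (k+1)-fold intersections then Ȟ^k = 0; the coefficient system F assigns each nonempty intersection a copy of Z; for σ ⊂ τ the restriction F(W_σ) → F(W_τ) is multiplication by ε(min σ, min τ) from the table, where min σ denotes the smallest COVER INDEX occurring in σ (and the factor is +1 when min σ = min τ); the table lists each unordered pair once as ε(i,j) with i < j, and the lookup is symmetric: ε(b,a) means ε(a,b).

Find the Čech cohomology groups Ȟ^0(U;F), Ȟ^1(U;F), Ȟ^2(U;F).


nerve simplices:
  W12={x1,x12,x33} W13={x12,x18,x34} W14={x15,x18,x28} W15={x9,x28,x32} W16={x1,x9,x22,x31} W23={x3,x12,x21} W24={x24,x29,x30} W25={x3,x8,x29} W26={x1,x16,x24} W34={x2,x18,x35} W35={x3,x5,x6} W36={x6,x27,x35} W45={x19,x28,x29} W46={x7,x23,x24,x35} W56={x6,x9,x17}
  W123={x12} W126={x1} W134={x18} W145={x28} W156={x9} W235={x3} W245={x29} W246={x24} W346={x35} W356={x6}
C dims 6,15,10; δ0: rk 5, SNF 1^5; δ1: rk 10, SNF 1^9·2
degree 0: 6−5−0 = 1 → Ȟ^0 ≅ Z
degree 1: 15−10−5 = 0 → Ȟ^1 ≅ 0
degree 2: 10−0−10 = 0 plus torsion [2] → Ȟ^2 ≅ Z/2

Ȟ^0(U;F) ≅ Z; Ȟ^1(U;F) ≅ 0; Ȟ^2(U;F) ≅ Z/2


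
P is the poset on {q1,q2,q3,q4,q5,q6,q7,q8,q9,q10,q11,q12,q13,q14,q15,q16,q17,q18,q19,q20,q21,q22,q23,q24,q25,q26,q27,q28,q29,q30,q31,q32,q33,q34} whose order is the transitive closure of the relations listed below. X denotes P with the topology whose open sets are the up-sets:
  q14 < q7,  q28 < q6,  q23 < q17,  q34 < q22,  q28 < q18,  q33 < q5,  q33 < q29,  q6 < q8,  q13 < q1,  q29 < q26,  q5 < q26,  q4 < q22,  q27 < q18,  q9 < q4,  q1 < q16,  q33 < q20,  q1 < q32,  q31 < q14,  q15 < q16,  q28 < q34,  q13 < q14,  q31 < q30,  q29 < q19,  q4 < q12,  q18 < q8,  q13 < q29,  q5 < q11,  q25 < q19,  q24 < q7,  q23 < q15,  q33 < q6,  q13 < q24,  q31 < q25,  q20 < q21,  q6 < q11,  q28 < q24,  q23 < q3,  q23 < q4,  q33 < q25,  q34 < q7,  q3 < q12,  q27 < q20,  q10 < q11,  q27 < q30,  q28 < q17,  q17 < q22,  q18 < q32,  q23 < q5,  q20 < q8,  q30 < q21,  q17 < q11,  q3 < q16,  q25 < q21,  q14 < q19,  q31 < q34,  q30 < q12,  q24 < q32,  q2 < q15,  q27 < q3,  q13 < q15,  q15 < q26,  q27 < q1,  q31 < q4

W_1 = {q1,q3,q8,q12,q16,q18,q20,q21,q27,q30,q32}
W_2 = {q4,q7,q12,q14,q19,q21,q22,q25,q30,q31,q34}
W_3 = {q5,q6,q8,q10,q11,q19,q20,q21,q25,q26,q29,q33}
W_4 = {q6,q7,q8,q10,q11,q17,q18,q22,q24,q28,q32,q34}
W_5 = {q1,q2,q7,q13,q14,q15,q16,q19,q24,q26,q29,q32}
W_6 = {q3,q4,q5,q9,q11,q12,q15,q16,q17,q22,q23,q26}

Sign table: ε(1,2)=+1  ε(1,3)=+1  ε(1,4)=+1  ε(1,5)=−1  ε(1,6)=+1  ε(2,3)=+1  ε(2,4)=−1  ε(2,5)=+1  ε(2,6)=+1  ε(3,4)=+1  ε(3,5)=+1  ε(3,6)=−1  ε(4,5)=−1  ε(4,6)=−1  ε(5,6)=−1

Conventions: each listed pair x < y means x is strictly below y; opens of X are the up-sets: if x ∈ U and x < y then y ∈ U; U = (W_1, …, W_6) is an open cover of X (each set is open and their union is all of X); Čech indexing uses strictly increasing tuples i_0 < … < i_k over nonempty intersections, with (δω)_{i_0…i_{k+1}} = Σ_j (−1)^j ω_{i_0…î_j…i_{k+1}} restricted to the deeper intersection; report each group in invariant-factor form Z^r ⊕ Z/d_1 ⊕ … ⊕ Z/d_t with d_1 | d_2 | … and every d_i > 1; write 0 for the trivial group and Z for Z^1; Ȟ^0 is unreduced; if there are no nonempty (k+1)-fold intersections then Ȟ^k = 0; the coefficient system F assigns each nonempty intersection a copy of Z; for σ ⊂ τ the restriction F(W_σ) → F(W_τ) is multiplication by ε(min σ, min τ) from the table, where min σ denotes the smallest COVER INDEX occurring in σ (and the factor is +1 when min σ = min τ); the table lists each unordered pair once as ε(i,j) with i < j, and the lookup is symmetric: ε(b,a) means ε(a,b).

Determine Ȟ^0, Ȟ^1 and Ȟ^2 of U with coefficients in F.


cover nerve:
  W12={q12,q21,q30} W13={q8,q20,q21} W14={q8,q18,q32} W15={q1,q16,q32} W16={q3,q12,q16} W23={q19,q21,q25} W24={q7,q22,q34} W25={q7,q14,q19} W26={q4,q12,q22} W34={q6,q8,q10,q11} W35={q19,q26,q29} W36={q5,q11,q26} W45={q7,q24,q32} W46={q11,q17,q22} W56={q15,q16,q26}
  W123={q21} W126={q12} W134={q8} W145={q32} W156={q16} W235={q19} W245={q7} W246={q22} W346={q11} W356={q26}
C dims 6,15,10; δ0: rk 6, SNF 1^5·2; δ1: rk 9, SNF 1^9
Ȟ^0: (6−6)−0=0 ⇒ 0
Ȟ^1: (15−9)−6=0 plus torsion [2] ⇒ Z/2
Ȟ^2: (10−0)−9=1 ⇒ Z

Ȟ^0(U;F) ≅ 0, Ȟ^1(U;F) ≅ Z/2, Ȟ^2(U;F) ≅ Z


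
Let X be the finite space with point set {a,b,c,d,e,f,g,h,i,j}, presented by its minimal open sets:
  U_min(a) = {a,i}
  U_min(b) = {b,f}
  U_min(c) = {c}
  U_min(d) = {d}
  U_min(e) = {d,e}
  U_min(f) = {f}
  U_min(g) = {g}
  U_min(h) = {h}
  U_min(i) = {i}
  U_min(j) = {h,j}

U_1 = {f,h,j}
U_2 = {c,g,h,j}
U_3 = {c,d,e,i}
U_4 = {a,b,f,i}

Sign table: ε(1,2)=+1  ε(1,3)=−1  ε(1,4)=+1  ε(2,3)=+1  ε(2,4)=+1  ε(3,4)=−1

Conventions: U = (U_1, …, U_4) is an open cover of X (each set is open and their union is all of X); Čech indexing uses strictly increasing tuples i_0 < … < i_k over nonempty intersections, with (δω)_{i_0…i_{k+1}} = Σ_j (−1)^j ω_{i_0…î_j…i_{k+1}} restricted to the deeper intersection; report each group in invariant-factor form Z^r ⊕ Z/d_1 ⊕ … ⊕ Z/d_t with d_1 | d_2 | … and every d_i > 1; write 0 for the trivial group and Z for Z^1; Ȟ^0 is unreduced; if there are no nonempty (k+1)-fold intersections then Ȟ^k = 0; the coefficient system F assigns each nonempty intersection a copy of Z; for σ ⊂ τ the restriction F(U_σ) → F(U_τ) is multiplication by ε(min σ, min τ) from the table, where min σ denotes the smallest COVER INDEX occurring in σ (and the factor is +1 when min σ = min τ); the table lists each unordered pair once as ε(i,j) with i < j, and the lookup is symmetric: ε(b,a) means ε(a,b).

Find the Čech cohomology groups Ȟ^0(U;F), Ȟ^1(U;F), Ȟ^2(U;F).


nerve simplices:
  U12={h,j} U14={f} U23={c} U34={i}
C dims 4,4; δ0: rk 4, SNF 1^3·2
degree 0: 4−4−0 = 0 → Ȟ^0 ≅ 0
degree 1: 4−0−4 = 0 plus torsion [2] → Ȟ^1 ≅ Z/2
degree 2: 0−0−0 = 0 → Ȟ^2 ≅ 0

Ȟ^0 = 0,  Ȟ^1 = Z/2,  Ȟ^2 = 0


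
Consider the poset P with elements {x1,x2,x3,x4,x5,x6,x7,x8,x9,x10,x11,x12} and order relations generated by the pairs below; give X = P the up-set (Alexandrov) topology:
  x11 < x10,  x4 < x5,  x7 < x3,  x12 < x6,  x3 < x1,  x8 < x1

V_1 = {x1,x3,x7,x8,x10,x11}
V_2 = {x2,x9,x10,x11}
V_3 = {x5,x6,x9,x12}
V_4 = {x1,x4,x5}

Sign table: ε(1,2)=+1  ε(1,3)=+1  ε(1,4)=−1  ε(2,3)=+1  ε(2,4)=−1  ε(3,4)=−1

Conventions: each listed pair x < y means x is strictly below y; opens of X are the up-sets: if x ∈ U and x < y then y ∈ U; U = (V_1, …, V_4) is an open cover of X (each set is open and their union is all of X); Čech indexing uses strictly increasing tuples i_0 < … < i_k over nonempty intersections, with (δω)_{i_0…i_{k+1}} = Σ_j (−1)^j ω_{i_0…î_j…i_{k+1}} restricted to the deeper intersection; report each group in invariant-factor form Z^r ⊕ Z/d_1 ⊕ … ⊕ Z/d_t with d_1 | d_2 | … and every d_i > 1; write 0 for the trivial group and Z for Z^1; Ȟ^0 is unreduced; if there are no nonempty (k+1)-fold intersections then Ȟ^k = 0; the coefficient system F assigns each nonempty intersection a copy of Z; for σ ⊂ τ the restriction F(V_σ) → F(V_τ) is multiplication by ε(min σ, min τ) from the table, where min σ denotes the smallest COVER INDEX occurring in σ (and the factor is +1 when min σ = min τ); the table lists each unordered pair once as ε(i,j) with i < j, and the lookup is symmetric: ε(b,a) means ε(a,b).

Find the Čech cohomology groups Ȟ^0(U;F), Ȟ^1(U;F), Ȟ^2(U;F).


cover nerve:
  V12={x10,x11} V14={x1} V23={x9} V34={x5}
C dims 4,4; δ0: rk 3, SNF 1^3
Ȟ^0: (4−3)−0=1 ⇒ Z
Ȟ^1: (4−0)−3=1 ⇒ Z
Ȟ^2: (0−0)−0=0 ⇒ 0

Ȟ^0 = Z; Ȟ^1 = Z; Ȟ^2 = 0


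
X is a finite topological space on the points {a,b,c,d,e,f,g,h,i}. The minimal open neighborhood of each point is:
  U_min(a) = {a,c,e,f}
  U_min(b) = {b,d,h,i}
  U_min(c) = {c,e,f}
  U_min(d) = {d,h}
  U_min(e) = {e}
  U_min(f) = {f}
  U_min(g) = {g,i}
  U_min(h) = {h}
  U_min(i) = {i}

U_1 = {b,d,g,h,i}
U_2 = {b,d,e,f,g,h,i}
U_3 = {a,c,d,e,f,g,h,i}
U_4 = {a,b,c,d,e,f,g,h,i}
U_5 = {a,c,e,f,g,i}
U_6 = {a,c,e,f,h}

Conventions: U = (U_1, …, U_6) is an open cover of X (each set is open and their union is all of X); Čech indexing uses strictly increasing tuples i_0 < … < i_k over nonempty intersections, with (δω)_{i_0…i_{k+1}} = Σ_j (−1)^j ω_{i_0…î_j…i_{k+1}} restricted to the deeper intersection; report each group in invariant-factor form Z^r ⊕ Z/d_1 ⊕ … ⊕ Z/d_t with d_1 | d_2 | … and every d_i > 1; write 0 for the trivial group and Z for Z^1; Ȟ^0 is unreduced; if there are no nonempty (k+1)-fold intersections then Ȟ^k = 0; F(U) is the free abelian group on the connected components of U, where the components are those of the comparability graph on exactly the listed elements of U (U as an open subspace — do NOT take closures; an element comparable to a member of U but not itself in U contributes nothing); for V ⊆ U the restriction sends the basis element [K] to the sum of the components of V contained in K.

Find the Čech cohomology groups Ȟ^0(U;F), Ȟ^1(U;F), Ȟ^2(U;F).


cover nerve:
  U12={b,d,g,h,i} U13={d,g,h,i} U14={b,d,g,h,i} U15={g,i} U16={h} U23={d,e,f,g,h,i} U24={b,d,e,f,g,h,i} U25={e,f,g,i} U26={e,f,h} U34={a,c,d,e,f,g,h,i} U35={a,c,e,f,g,i} U36={a,c,e,f,h} U45={a,c,e,f,g,i} U46={a,c,e,f,h} U56={a,c,e,f}
  U123={d,g,h,i} U124={b,d,g,h,i} U125={g,i} U126={h} U134={d,g,h,i} U135={g,i} U136={h} U145={g,i} U146={h} U234={d,e,f,g,h,i} U235={e,f,g,i} U236={e,f,h} U245={e,f,g,i} U246={e,f,h} U256={e,f} U345={a,c,e,f,g,i} U346={a,c,e,f,h} U356={a,c,e,f} U456={a,c,e,f}
  U1234={d,g,h,i} U1235={g,i} U1236={h} U1245={g,i} U1246={h} U1345={g,i} U1346={h} U2345={e,f,g,i} U2346={e,f,h} U2356={e,f} U2456={e,f} U3456={a,c,e,f}
  U12345={g,i} U12346={h} U23456={e,f}
components per intersection:
  U1: {b,d,g,h,i}
  U2: {b,d,g,h,i} {e} {f}
  U3: {a,c,e,f} {d,h} {g,i}
  U4: {a,c,e,f} {b,d,g,h,i}
  U5: {a,c,e,f} {g,i}
  U6: {a,c,e,f} {h}
  U12: {b,d,g,h,i}
  U13: {d,h} {g,i}
  U14: {b,d,g,h,i}
  U15: {g,i}
  U16: {h}
  U23: {d,h} {e} {f} {g,i}
  U24: {b,d,g,h,i} {e} {f}
  U25: {e} {f} {g,i}
  U26: {e} {f} {h}
  U34: {a,c,e,f} {d,h} {g,i}
  U35: {a,c,e,f} {g,i}
  U36: {a,c,e,f} {h}
  U45: {a,c,e,f} {g,i}
  U46: {a,c,e,f} {h}
  U56: {a,c,e,f}
  U123: {d,h} {g,i}
  U124: {b,d,g,h,i}
  U125: {g,i}
  U126: {h}
  U134: {d,h} {g,i}
  U135: {g,i}
  U136: {h}
  U145: {g,i}
  U146: {h}
  U234: {d,h} {e} {f} {g,i}
  U235: {e} {f} {g,i}
  U236: {e} {f} {h}
  U245: {e} {f} {g,i}
  U246: {e} {f} {h}
  U256: {e} {f}
  U345: {a,c,e,f} {g,i}
  U346: {a,c,e,f} {h}
  U356: {a,c,e,f}
  U456: {a,c,e,f}
  U1234: {d,h} {g,i}
  U1235: {g,i}
  U1236: {h}
  U1245: {g,i}
  U1246: {h}
  U1345: {g,i}
  U1346: {h}
  U2345: {e} {f} {g,i}
  U2346: {e} {f} {h}
  U2356: {e} {f}
  U2456: {e} {f}
  U3456: {a,c,e,f}
  U12345: {g,i}
  U12346: {h}
  U23456: {e} {f}
C dims 13,31,35,19; δ0: rk 11, SNF 1^11; δ1: rk 20, SNF 1^20; δ2: rk 15, SNF 1^15
Ȟ^0: (13−11)−0=2 ⇒ Z^2
Ȟ^1: (31−20)−11=0 ⇒ 0
Ȟ^2: (35−15)−20=0 ⇒ 0

Ȟ^0 = Z^2, Ȟ^1 = 0, Ȟ^2 = 0
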